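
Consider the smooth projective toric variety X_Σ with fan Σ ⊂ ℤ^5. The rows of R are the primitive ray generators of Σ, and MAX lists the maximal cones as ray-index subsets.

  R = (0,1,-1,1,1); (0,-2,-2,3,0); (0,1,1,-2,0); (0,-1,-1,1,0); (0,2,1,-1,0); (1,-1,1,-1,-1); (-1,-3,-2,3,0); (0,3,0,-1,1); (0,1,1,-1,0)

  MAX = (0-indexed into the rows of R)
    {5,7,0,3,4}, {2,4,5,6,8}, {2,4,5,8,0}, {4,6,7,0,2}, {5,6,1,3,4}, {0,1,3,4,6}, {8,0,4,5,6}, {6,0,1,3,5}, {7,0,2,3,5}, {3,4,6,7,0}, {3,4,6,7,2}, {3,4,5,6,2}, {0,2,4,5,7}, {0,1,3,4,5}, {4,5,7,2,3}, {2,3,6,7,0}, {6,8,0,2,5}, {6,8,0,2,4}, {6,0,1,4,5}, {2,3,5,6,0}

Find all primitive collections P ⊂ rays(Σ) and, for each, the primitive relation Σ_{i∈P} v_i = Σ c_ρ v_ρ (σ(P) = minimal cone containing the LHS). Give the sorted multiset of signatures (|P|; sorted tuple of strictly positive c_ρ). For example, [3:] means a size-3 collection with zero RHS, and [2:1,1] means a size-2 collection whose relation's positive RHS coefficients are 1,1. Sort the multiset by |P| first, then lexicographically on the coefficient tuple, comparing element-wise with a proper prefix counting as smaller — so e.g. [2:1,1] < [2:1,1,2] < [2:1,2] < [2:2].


Δ(Σ) — 9 vertices, 9 min non-faces:

  {3,8}:  v_{3} + v_{8} = 0  so sig = [2:]
  {1,2}:  v_{1} + v_{2} = v_{3}  so sig = [2:1]
  {7,8}:  v_{7} + v_{8} = v_{0} + v_{2} + v_{4}  so sig = [2:1,1,1]
  {1,8}:  v_{1} + v_{8} = v_{0} + v_{4} + v_{5} + v_{6}  so sig = [2:1,1,1,1]
  {1,7}:  v_{1} + v_{7} = v_{0} + 2·v_{3} + v_{4}  so sig = [2:1,1,2]
  {5,6,7}:  v_{5} + v_{6} + v_{7} = v_{3}  so sig = [3:1]
  {0,2,3,4}:  v_{0} + v_{2} + v_{3} + v_{4} = v_{7}  so sig = [4:1]
  {0,2,4,5,6}:  v_{0} + v_{2} + v_{4} + v_{5} + v_{6} = 0  so sig = [5:]
  {0,3,4,5,6}:  v_{0} + v_{3} + v_{4} + v_{5} + v_{6} = v_{1}  so sig = [5:1]

so the primitive-relation signature multiset is
{ [2:],  [2:1],  [2:1,1,1],  [2:1,1,1,1],  [2:1,1,2],  [3:1],  [4:1],  [5:],  [5:1] }


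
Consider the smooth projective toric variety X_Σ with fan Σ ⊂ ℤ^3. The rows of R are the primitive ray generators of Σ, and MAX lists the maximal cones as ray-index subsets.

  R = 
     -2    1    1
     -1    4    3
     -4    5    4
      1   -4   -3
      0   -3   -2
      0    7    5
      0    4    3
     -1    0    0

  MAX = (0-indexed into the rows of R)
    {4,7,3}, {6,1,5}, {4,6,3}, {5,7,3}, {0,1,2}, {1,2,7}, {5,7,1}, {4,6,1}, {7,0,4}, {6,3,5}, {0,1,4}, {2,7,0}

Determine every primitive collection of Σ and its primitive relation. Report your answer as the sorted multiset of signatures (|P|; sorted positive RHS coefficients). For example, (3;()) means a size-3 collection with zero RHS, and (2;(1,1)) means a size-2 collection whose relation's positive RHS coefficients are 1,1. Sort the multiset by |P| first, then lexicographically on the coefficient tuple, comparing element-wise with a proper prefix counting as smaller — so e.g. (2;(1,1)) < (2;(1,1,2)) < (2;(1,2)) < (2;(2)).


12 collections generate NE(X_Σ); each relation:

  P={1,3}:  v_{1} + v_{3} = 0  so sig = (2;())
  P={4,5}:  v_{4} + v_{5} = v_{6}  so sig = (2;(1))
  P={6,7}:  v_{6} + v_{7} = v_{1}  so sig = (2;(1))
  P={0,3}:  v_{0} + v_{3} = v_{4} + v_{7}  so sig = (2;(1,1))
  P={2,3}:  v_{2} + v_{3} = v_{0} + v_{7}  so sig = (2;(1,1))
  P={0,6}:  v_{0} + v_{6} = 2·v_{1} + v_{4}  so sig = (2;(1,2))
  P={2,6}:  v_{2} + v_{6} = v_{0} + 2·v_{1}  so sig = (2;(1,2))
  P={2,5}:  v_{2} + v_{5} = 3·v_{1} + v_{7}  so sig = (2;(1,3))
  P={0,5}:  v_{0} + v_{5} = 2·v_{1}  so sig = (2;(2))
  P={2,4}:  v_{2} + v_{4} = 2·v_{0}  so sig = (2;(2))
  P={0,1,7}:  v_{0} + v_{1} + v_{7} = v_{2}  so sig = (3;(1))
  P={1,4,7}:  v_{1} + v_{4} + v_{7} = v_{0}  so sig = (3;(1))

Sorted signature multiset PRS(X):
[(2;()), (2;(1)), (2;(1)), (2;(1,1)), (2;(1,1)), (2;(1,2)), (2;(1,2)), (2;(1,3)), (2;(2)), (2;(2)), (3;(1)), (3;(1))]


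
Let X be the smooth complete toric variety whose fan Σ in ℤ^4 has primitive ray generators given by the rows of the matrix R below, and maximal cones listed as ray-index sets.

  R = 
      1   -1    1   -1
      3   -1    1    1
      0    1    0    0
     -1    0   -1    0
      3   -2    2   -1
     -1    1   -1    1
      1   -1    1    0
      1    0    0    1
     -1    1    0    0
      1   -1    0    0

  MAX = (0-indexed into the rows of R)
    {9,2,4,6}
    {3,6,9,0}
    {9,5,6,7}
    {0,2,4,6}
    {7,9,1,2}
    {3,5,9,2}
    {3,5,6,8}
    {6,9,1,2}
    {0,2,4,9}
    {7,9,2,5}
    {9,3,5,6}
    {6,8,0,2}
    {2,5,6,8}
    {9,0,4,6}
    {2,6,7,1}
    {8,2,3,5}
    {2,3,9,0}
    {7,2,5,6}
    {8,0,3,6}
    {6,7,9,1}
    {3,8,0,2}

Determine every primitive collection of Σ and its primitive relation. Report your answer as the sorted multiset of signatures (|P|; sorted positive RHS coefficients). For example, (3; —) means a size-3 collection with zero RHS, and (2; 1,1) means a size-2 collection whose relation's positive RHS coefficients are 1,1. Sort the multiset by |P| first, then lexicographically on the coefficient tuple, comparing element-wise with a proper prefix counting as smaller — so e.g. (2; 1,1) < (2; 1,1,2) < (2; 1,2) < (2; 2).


The 18 primitive collections of Σ (r=10, n=4):

  P={0,5}:  v_{0} + v_{5} = 0 ; sig = (2; —)
  P={8,9}:  v_{8} + v_{9} = 0 ; sig = (2; —)
  P={1,3}:  v_{1} + v_{3} = v_{7} + v_{9} ; sig = (2; 1,1)
  P={3,4}:  v_{3} + v_{4} = v_{0} + v_{9} ; sig = (2; 1,1)
  P={3,7}:  v_{3} + v_{7} = v_{5} + v_{9} ; sig = (2; 1,1)
  P={0,7}:  v_{0} + v_{7} = v_{2} + v_{6} + v_{9} ; sig = (2; 1,1,1)
  P={1,8}:  v_{1} + v_{8} = v_{2} + v_{6} + v_{7} ; sig = (2; 1,1,1)
  P={4,5}:  v_{4} + v_{5} = v_{2} + v_{6} + v_{9} ; sig = (2; 1,1,1)
  P={4,8}:  v_{4} + v_{8} = v_{0} + v_{2} + v_{6} ; sig = (2; 1,1,1)
  P={7,8}:  v_{7} + v_{8} = v_{2} + v_{5} + v_{6} ; sig = (2; 1,1,1)
  P={1,5}:  v_{1} + v_{5} = 2·v_{7} ; sig = (2; 2)
  P={0,1}:  v_{0} + v_{1} = 2·v_{2} + 2·v_{6} + 2·v_{9} ; sig = (2; 2,2,2)
  P={4,7}:  v_{4} + v_{7} = 2·v_{2} + 2·v_{6} + 2·v_{9} ; sig = (2; 2,2,2)
  P={1,4}:  v_{1} + v_{4} = 3·v_{2} + 3·v_{6} + 3·v_{9} ; sig = (2; 3,3,3)
  P={2,3,6}:  v_{2} + v_{3} + v_{6} = 0 ; sig = (3; —)
  P={0,2,6,9}:  v_{0} + v_{2} + v_{6} + v_{9} = v_{4} ; sig = (4; 1)
  P={2,5,6,9}:  v_{2} + v_{5} + v_{6} + v_{9} = v_{7} ; sig = (4; 1)
  P={2,6,7,9}:  v_{2} + v_{6} + v_{7} + v_{9} = v_{1} ; sig = (4; 1)

Sorted signature multiset PRS(X):
{ (2; —) ×2,  (2; 1,1) ×3,  (2; 1,1,1) ×5,  (2; 2),  (2; 2,2,2) ×2,  (2; 3,3,3),  (3; —),  (4; 1) ×3 }


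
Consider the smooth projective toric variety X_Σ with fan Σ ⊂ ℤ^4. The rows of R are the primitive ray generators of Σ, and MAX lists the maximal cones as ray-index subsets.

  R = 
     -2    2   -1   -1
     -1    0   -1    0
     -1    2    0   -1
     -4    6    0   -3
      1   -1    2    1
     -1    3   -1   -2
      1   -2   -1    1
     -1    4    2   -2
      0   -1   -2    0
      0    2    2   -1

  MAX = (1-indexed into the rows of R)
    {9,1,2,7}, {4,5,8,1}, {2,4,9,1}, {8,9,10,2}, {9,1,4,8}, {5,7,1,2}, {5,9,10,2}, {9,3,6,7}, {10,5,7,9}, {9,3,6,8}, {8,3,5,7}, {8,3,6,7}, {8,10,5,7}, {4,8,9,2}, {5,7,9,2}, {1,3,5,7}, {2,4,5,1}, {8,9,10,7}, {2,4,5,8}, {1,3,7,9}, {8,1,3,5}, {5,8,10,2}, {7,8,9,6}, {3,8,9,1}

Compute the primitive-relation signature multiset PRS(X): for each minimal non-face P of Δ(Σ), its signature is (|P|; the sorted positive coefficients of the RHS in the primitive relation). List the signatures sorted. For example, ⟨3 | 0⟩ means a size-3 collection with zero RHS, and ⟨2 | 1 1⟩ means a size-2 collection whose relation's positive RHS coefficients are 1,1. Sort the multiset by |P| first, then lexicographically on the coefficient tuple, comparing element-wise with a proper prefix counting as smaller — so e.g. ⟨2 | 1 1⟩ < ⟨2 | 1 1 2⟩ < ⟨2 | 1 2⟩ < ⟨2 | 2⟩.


Minimal non-faces — 20 found among 10 rays, 24 max cones:

  P={2,3}:  v_{2} + v_{3} = v_{1}  ⇒ sig = ⟨2 | 1⟩
  P={3,10}:  v_{3} + v_{10} = v_{8}  ⇒ sig = ⟨2 | 1⟩
  P={1,10}:  v_{1} + v_{10} = v_{2} + v_{8}  ⇒ sig = ⟨2 | 1 1⟩
  P={4,7}:  v_{4} + v_{7} = v_{1} + v_{3}  ⇒ sig = ⟨2 | 1 1⟩
  P={5,6}:  v_{5} + v_{6} = v_{7} + v_{8}  ⇒ sig = ⟨2 | 1 1⟩
  P={4,6}:  v_{4} + v_{6} = v_{1} + 2·v_{3} + v_{8} + v_{9}  ⇒ sig = ⟨2 | 1 1 1 2⟩
  P={6,10}:  v_{6} + v_{10} = v_{7} + 2·v_{8} + v_{9}  ⇒ sig = ⟨2 | 1 1 2⟩
  P={2,6}:  v_{2} + v_{6} = 2·v_{3} + v_{9}  ⇒ sig = ⟨2 | 1 2⟩
  P={3,4}:  v_{3} + v_{4} = 2·v_{1} + v_{8}  ⇒ sig = ⟨2 | 1 2⟩
  P={1,6}:  v_{1} + v_{6} = 3·v_{3} + v_{9}  ⇒ sig = ⟨2 | 1 3⟩
  P={4,10}:  v_{4} + v_{10} = 2·v_{2} + 2·v_{8}  ⇒ sig = ⟨2 | 2 2⟩
  P={2,7,10}:  v_{2} + v_{7} + v_{10} = 0  ⇒ sig = ⟨3 | 0⟩
  P={3,5,9}:  v_{3} + v_{5} + v_{9} = 0  ⇒ sig = ⟨3 | 0⟩
  P={1,2,8}:  v_{1} + v_{2} + v_{8} = v_{4}  ⇒ sig = ⟨3 | 1⟩
  P={1,5,9}:  v_{1} + v_{5} + v_{9} = v_{2}  ⇒ sig = ⟨3 | 1⟩
  P={2,7,8}:  v_{2} + v_{7} + v_{8} = v_{3}  ⇒ sig = ⟨3 | 1⟩
  P={5,8,9}:  v_{5} + v_{8} + v_{9} = v_{10}  ⇒ sig = ⟨3 | 1⟩
  P={4,5,9}:  v_{4} + v_{5} + v_{9} = 2·v_{2} + v_{8}  ⇒ sig = ⟨3 | 1 2⟩
  P={1,7,8}:  v_{1} + v_{7} + v_{8} = 2·v_{3}  ⇒ sig = ⟨3 | 2⟩
  P={3,7,8,9}:  v_{3} + v_{7} + v_{8} + v_{9} = v_{6}  ⇒ sig = ⟨4 | 1⟩

Hence PRS(X_Σ) =
    |P|=2: 11 collections, coeffs (1), (1), (1,1), (1,1), (1,1), (1,1,1,2), (1,1,2), (1,2), (1,2), (1,3), (2,2)
    |P|=3: 8 collections, coeffs (), (), (1), (1), (1), (1), (1,2), (2)
    |P|=4: 1 collection, coeffs (1)


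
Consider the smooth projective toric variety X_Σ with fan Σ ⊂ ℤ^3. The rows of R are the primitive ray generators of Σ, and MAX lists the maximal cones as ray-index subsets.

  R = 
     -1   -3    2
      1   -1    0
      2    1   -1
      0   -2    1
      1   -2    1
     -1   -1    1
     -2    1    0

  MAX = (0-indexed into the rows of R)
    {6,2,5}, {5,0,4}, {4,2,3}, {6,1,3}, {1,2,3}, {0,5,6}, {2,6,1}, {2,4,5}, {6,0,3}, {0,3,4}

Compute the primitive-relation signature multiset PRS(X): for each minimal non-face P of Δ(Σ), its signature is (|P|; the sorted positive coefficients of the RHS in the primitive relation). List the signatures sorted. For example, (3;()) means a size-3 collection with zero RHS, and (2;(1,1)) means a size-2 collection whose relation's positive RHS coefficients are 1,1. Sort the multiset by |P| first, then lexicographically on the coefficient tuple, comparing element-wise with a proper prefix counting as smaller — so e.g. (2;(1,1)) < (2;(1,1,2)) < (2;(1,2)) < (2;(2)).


Δ(Σ) — 7 vertices, 7 min non-faces:

  {0,2}:  v_{0} + v_{2} = v_{4}  ⇒ sig = (2;(1))
  {1,5}:  v_{1} + v_{5} = v_{3}  ⇒ sig = (2;(1))
  {3,5}:  v_{3} + v_{5} = v_{0}  ⇒ sig = (2;(1))
  {4,6}:  v_{4} + v_{6} = v_{5}  ⇒ sig = (2;(1))
  {1,4}:  v_{1} + v_{4} = v_{2} + 2·v_{3}  ⇒ sig = (2;(1,2))
  {0,1}:  v_{0} + v_{1} = 2·v_{3}  ⇒ sig = (2;(2))
  {2,3,6}:  v_{2} + v_{3} + v_{6} = 0  ⇒ sig = (3;())

Signatures (|P|; sorted positive RHS coefficients), sorted:
[(2;(1)), (2;(1)), (2;(1)), (2;(1)), (2;(1,2)), (2;(2)), (3;())]


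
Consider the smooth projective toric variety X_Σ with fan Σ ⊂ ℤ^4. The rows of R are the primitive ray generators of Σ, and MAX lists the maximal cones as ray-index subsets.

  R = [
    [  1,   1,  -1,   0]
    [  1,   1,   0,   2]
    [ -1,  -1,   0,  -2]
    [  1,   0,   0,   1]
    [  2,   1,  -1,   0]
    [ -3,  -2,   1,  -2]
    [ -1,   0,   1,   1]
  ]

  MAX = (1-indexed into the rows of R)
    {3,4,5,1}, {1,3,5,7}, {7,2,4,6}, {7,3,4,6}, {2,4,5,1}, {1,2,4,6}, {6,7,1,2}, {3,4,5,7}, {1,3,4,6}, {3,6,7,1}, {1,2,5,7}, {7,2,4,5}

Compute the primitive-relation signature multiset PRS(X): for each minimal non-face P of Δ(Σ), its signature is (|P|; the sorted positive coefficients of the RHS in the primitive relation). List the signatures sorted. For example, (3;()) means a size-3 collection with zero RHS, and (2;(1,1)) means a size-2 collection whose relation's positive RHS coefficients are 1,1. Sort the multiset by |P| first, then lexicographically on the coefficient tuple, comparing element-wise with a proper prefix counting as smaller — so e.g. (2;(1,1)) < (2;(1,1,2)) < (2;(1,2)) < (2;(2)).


3 minimal non-faces of Δ(Σ) (on 7 rays):

  P = {2,3}:  v_{2} + v_{3} = 0 ; sig = (2;())
  P = {5,6}:  v_{5} + v_{6} = v_{3} ; sig = (2;(1))
  P = {1,4,7}:  v_{1} + v_{4} + v_{7} = v_{2} ; sig = (3;(1))

Signatures (|P|; sorted positive RHS coefficients), sorted:
    (2;())
    (2;(1))
    (3;(1))


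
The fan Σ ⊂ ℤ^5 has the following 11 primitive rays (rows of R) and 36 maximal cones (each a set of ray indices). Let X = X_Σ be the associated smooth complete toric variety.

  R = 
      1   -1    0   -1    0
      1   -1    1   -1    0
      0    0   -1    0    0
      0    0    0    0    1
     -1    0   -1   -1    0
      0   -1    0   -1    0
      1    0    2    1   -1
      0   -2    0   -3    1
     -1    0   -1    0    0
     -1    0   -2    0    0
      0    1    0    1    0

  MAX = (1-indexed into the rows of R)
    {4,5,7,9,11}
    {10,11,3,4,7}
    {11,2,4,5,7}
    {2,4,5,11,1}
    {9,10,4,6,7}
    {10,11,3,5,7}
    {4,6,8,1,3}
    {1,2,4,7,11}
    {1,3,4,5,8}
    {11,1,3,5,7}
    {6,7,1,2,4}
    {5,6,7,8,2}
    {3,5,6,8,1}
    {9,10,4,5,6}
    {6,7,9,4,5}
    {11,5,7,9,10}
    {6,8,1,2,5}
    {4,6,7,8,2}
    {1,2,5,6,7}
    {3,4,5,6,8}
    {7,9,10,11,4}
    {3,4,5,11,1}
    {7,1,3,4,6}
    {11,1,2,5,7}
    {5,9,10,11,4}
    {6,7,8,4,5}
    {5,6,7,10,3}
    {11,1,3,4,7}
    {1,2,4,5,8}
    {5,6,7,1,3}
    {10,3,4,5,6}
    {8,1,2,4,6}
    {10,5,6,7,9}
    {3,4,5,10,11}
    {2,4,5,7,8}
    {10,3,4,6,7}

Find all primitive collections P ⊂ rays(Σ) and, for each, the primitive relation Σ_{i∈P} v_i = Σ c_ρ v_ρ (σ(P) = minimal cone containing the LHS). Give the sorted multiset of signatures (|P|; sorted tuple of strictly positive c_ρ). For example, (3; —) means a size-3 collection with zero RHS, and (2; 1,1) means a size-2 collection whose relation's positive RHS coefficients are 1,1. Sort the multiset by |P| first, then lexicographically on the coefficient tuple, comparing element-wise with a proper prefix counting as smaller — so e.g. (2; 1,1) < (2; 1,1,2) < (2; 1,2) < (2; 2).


Σ has 17 primitive collections:

  P = {6,11}:  v_{6} + v_{11} = 0  so sig = (2; —)
  P = {2,3}:  v_{2} + v_{3} = v_{1}  so sig = (2; 1)
  P = {2,9}:  v_{2} + v_{9} = v_{6}  so sig = (2; 1)
  P = {3,9}:  v_{3} + v_{9} = v_{10}  so sig = (2; 1)
  P = {1,9}:  v_{1} + v_{9} = v_{3} + v_{6}  so sig = (2; 1,1)
  P = {2,10}:  v_{2} + v_{10} = v_{3} + v_{6}  so sig = (2; 1,1)
  P = {8,11}:  v_{8} + v_{11} = v_{2} + v_{4} + v_{5}  so sig = (2; 1,1,1)
  P = {8,10}:  v_{8} + v_{10} = v_{3} + v_{4} + v_{5} + 2·v_{6}  so sig = (2; 1,1,1,2)
  P = {8,9}:  v_{8} + v_{9} = v_{4} + v_{5} + 2·v_{6}  so sig = (2; 1,1,2)
  P = {1,10}:  v_{1} + v_{10} = 2·v_{3} + v_{6}  so sig = (2; 1,2)
  P = {3,7,8}:  v_{3} + v_{7} + v_{8} = v_{2} + v_{6}  so sig = (3; 1,1)
  P = {1,7,8}:  v_{1} + v_{7} + v_{8} = 2·v_{2} + v_{6}  so sig = (3; 1,2)
  P = {3,4,5,7}:  v_{3} + v_{4} + v_{5} + v_{7} = 0  so sig = (4; —)
  P = {1,4,5,7}:  v_{1} + v_{4} + v_{5} + v_{7} = v_{2}  so sig = (4; 1)
  P = {2,4,5,6}:  v_{2} + v_{4} + v_{5} + v_{6} = v_{8}  so sig = (4; 1)
  P = {4,5,7,10}:  v_{4} + v_{5} + v_{7} + v_{10} = v_{9}  so sig = (4; 1)
  P = {1,4,5,6}:  v_{1} + v_{4} + v_{5} + v_{6} = v_{3} + v_{8}  so sig = (4; 1,1)

so the primitive-relation signature multiset is
    |P|=2: 10 collections, coeffs (), (1), (1), (1), (1,1), (1,1), (1,1,1), (1,1,1,2), (1,1,2), (1,2)
    |P|=3: 2 collections, coeffs (1,1), (1,2)
    |P|=4: 5 collections, coeffs (), (1), (1), (1), (1,1)


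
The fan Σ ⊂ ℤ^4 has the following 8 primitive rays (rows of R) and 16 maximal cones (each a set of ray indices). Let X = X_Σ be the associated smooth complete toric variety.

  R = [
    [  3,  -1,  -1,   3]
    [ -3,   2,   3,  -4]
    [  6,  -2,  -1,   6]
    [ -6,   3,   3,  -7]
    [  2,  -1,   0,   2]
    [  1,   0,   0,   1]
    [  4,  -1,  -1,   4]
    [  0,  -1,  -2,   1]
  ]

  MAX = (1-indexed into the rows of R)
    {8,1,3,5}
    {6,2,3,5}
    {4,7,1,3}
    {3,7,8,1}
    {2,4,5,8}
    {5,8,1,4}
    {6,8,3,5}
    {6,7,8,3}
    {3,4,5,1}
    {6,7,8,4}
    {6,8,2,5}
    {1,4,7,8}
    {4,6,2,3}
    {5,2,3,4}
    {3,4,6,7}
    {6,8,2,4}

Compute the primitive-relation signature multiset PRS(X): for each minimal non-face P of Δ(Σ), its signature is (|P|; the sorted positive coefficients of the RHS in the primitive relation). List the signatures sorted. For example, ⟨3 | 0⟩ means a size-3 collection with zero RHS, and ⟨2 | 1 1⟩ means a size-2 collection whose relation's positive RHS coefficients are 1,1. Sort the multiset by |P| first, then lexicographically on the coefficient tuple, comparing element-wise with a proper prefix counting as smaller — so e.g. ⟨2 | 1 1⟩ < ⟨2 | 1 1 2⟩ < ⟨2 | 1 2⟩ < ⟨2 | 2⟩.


Minimal non-faces — 7 found among 8 rays, 16 max cones:

  P={1,6}:  v_{1} + v_{6} = v_{7} — sig = ⟨2 | 1⟩
  P={5,7}:  v_{5} + v_{7} = v_{3} — sig = ⟨2 | 1⟩
  P={1,2}:  v_{1} + v_{2} = v_{3} + v_{4} — sig = ⟨2 | 1 1⟩
  P={2,7}:  v_{2} + v_{7} = v_{3} + v_{4} + v_{6} — sig = ⟨2 | 1 1 1⟩
  P={3,4,8}:  v_{3} + v_{4} + v_{8} = 0 — sig = ⟨3 | 0⟩
  P={4,5,6}:  v_{4} + v_{5} + v_{6} = v_{2} — sig = ⟨3 | 1⟩
  P={2,3,8}:  v_{2} + v_{3} + v_{8} = v_{5} + v_{6} — sig = ⟨3 | 1 1⟩

Sorted signature multiset PRS(X):
{ ⟨2 | 1⟩ ×2,  ⟨2 | 1 1⟩,  ⟨2 | 1 1 1⟩,  ⟨3 | 0⟩,  ⟨3 | 1⟩,  ⟨3 | 1 1⟩ }


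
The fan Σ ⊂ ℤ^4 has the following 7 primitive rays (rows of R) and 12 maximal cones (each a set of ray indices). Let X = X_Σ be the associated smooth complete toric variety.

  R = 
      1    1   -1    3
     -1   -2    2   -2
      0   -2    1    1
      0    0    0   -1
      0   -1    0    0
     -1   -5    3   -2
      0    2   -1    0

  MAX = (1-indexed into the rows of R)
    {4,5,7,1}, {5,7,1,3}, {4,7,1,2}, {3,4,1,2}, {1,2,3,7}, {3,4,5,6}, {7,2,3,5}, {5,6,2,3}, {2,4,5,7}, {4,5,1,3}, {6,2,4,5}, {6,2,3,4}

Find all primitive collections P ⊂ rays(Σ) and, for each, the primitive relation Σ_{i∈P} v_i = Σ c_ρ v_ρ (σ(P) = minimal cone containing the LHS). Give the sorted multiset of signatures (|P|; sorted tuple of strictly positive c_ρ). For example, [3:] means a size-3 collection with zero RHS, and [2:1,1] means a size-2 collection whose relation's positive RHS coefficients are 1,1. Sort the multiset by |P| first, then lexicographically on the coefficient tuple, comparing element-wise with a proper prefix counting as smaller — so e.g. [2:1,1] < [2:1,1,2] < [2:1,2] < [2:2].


Minimal non-faces — 5 found among 7 rays, 12 max cones:

  P={6,7}:  v_{6} + v_{7} = v_{2} + v_{5} ; sig = [2:1,1]
  P={1,6}:  v_{1} + v_{6} = 2·v_{3} + v_{4} ; sig = [2:1,2]
  P={3,4,7}:  v_{3} + v_{4} + v_{7} = 0 ; sig = [3:]
  P={1,2,5}:  v_{1} + v_{2} + v_{5} = v_{3} ; sig = [3:1]
  P={2,3,4,5}:  v_{2} + v_{3} + v_{4} + v_{5} = v_{6} ; sig = [4:1]

so the primitive-relation signature multiset is
[[2:1,1], [2:1,2], [3:], [3:1], [4:1]]


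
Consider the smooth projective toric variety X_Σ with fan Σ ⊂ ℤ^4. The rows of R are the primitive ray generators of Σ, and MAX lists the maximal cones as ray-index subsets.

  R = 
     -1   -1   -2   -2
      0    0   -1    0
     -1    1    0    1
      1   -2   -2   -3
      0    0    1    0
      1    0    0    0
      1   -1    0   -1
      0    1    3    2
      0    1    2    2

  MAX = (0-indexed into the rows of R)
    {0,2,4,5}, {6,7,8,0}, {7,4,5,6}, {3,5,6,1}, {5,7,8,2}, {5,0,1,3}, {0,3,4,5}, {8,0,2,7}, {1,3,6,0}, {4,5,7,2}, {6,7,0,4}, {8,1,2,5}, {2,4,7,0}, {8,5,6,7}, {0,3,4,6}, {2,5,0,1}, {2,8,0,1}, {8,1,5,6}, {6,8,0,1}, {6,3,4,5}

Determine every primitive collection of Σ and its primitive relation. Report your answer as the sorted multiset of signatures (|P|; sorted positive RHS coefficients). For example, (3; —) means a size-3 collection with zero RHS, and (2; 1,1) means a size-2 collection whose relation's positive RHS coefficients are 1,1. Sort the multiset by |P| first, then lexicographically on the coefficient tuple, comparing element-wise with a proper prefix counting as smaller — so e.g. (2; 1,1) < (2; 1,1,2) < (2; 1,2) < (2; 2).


Δ(Σ) — 9 vertices, 10 min non-faces:

  P = {1,4}:  v_{1} + v_{4} = 0 ; sig = (2; —)
  P = {2,6}:  v_{2} + v_{6} = 0 ; sig = (2; —)
  P = {1,7}:  v_{1} + v_{7} = v_{8} ; sig = (2; 1)
  P = {3,8}:  v_{3} + v_{8} = v_{6} ; sig = (2; 1)
  P = {4,8}:  v_{4} + v_{8} = v_{7} ; sig = (2; 1)
  P = {2,3}:  v_{2} + v_{3} = v_{0} + v_{5} ; sig = (2; 1,1)
  P = {3,7}:  v_{3} + v_{7} = v_{4} + v_{6} ; sig = (2; 1,1)
  P = {0,5,8}:  v_{0} + v_{5} + v_{8} = 0 ; sig = (3; —)
  P = {0,5,6}:  v_{0} + v_{5} + v_{6} = v_{3} ; sig = (3; 1)
  P = {0,5,7}:  v_{0} + v_{5} + v_{7} = v_{4} ; sig = (3; 1)

Hence PRS(X_Σ) =
    (2; —)
    (2; —)
    (2; 1)
    (2; 1)
    (2; 1)
    (2; 1,1)
    (2; 1,1)
    (3; —)
    (3; 1)
    (3; 1)


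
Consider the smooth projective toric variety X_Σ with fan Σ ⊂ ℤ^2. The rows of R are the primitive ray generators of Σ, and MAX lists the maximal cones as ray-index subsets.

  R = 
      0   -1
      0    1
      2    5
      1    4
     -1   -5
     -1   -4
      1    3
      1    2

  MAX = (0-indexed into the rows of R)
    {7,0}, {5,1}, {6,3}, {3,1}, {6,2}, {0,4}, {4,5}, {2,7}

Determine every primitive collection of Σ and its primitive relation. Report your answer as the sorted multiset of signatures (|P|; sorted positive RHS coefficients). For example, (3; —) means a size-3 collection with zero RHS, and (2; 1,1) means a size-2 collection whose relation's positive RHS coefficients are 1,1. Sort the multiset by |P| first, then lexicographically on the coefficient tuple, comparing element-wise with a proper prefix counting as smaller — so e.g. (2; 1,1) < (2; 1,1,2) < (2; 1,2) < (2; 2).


Minimal non-faces — 20 found among 8 rays, 8 max cones:

  P={0,1}:  v_{0} + v_{1} = 0  →  sig = (2; —)
  P={3,5}:  v_{3} + v_{5} = 0  →  sig = (2; —)
  P={0,3}:  v_{0} + v_{3} = v_{6}  →  sig = (2; 1)
  P={0,5}:  v_{0} + v_{5} = v_{4}  →  sig = (2; 1)
  P={0,6}:  v_{0} + v_{6} = v_{7}  →  sig = (2; 1)
  P={1,4}:  v_{1} + v_{4} = v_{5}  →  sig = (2; 1)
  P={1,6}:  v_{1} + v_{6} = v_{3}  →  sig = (2; 1)
  P={1,7}:  v_{1} + v_{7} = v_{6}  →  sig = (2; 1)
  P={3,4}:  v_{3} + v_{4} = v_{0}  →  sig = (2; 1)
  P={5,6}:  v_{5} + v_{6} = v_{0}  →  sig = (2; 1)
  P={6,7}:  v_{6} + v_{7} = v_{2}  →  sig = (2; 1)
  P={2,5}:  v_{2} + v_{5} = v_{0} + v_{7}  →  sig = (2; 1,1)
  P={2,4}:  v_{2} + v_{4} = 2·v_{0} + v_{7}  →  sig = (2; 1,2)
  P={0,2}:  v_{0} + v_{2} = 2·v_{7}  →  sig = (2; 2)
  P={1,2}:  v_{1} + v_{2} = 2·v_{6}  →  sig = (2; 2)
  P={3,7}:  v_{3} + v_{7} = 2·v_{6}  →  sig = (2; 2)
  P={4,6}:  v_{4} + v_{6} = 2·v_{0}  →  sig = (2; 2)
  P={5,7}:  v_{5} + v_{7} = 2·v_{0}  →  sig = (2; 2)
  P={2,3}:  v_{2} + v_{3} = 3·v_{6}  →  sig = (2; 3)
  P={4,7}:  v_{4} + v_{7} = 3·v_{0}  →  sig = (2; 3)

so the primitive-relation signature multiset is
{ (2; —) ×2,  (2; 1) ×9,  (2; 1,1),  (2; 1,2),  (2; 2) ×5,  (2; 3) ×2 }


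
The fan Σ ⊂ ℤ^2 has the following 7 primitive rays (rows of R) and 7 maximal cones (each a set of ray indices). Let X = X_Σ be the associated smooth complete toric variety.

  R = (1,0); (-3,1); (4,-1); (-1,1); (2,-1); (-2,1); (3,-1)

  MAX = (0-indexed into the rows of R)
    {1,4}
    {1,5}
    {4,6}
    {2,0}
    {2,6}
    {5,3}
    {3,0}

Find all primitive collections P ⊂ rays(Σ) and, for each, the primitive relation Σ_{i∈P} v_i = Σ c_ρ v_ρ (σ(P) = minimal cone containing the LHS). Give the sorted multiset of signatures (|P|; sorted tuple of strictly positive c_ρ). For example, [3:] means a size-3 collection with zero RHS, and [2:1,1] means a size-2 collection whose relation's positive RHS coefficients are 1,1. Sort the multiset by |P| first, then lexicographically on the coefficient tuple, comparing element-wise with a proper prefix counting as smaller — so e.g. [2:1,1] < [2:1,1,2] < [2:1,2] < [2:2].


Σ has 14 primitive collections:

  P = {1,6}:  v_{1} + v_{6} = 0  ⟹  sig = [2:]
  P = {4,5}:  v_{4} + v_{5} = 0  ⟹  sig = [2:]
  P = {0,1}:  v_{0} + v_{1} = v_{5}  ⟹  sig = [2:1]
  P = {0,4}:  v_{0} + v_{4} = v_{6}  ⟹  sig = [2:1]
  P = {0,5}:  v_{0} + v_{5} = v_{3}  ⟹  sig = [2:1]
  P = {0,6}:  v_{0} + v_{6} = v_{2}  ⟹  sig = [2:1]
  P = {1,2}:  v_{1} + v_{2} = v_{0}  ⟹  sig = [2:1]
  P = {3,4}:  v_{3} + v_{4} = v_{0}  ⟹  sig = [2:1]
  P = {5,6}:  v_{5} + v_{6} = v_{0}  ⟹  sig = [2:1]
  P = {1,3}:  v_{1} + v_{3} = 2·v_{5}  ⟹  sig = [2:2]
  P = {2,4}:  v_{2} + v_{4} = 2·v_{6}  ⟹  sig = [2:2]
  P = {2,5}:  v_{2} + v_{5} = 2·v_{0}  ⟹  sig = [2:2]
  P = {3,6}:  v_{3} + v_{6} = 2·v_{0}  ⟹  sig = [2:2]
  P = {2,3}:  v_{2} + v_{3} = 3·v_{0}  ⟹  sig = [2:3]

so the primitive-relation signature multiset is
[[2:], [2:], [2:1], [2:1], [2:1], [2:1], [2:1], [2:1], [2:1], [2:2], [2:2], [2:2], [2:2], [2:3]]


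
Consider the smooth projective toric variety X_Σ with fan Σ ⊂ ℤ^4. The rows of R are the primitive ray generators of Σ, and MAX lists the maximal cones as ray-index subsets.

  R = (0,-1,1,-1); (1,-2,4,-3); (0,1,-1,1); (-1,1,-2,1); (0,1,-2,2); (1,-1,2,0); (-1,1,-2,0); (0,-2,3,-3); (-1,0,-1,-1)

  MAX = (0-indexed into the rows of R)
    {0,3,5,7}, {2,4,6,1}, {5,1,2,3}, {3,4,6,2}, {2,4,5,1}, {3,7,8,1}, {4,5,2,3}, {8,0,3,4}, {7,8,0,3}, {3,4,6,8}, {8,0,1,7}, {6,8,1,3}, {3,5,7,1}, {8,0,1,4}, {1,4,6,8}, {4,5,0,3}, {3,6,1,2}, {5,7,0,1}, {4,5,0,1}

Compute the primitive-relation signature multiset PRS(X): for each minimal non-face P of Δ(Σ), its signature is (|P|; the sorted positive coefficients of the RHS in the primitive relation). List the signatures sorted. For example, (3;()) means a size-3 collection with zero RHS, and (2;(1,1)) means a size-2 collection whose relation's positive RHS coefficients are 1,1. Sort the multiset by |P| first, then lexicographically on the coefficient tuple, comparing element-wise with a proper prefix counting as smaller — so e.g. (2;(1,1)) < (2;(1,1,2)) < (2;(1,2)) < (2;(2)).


The 10 primitive collections of Σ (r=9, n=4):

  P={0,2}:  v_{0} + v_{2} = 0  so sig = (2;())
  P={5,6}:  v_{5} + v_{6} = 0  so sig = (2;())
  P={0,6}:  v_{0} + v_{6} = v_{8}  so sig = (2;(1))
  P={2,8}:  v_{2} + v_{8} = v_{6}  so sig = (2;(1))
  P={4,7}:  v_{4} + v_{7} = v_{0}  so sig = (2;(1))
  P={5,8}:  v_{5} + v_{8} = v_{0}  so sig = (2;(1))
  P={2,7}:  v_{2} + v_{7} = v_{1} + v_{3}  so sig = (2;(1,1))
  P={6,7}:  v_{6} + v_{7} = v_{1} + v_{3} + v_{8}  so sig = (2;(1,1,1))
  P={1,3,4}:  v_{1} + v_{3} + v_{4} = 0  so sig = (3;())
  P={0,1,3}:  v_{0} + v_{1} + v_{3} = v_{7}  so sig = (3;(1))

Sorted signature multiset PRS(X):
{ (2;()) ×2,  (2;(1)) ×4,  (2;(1,1)),  (2;(1,1,1)),  (3;()),  (3;(1)) }


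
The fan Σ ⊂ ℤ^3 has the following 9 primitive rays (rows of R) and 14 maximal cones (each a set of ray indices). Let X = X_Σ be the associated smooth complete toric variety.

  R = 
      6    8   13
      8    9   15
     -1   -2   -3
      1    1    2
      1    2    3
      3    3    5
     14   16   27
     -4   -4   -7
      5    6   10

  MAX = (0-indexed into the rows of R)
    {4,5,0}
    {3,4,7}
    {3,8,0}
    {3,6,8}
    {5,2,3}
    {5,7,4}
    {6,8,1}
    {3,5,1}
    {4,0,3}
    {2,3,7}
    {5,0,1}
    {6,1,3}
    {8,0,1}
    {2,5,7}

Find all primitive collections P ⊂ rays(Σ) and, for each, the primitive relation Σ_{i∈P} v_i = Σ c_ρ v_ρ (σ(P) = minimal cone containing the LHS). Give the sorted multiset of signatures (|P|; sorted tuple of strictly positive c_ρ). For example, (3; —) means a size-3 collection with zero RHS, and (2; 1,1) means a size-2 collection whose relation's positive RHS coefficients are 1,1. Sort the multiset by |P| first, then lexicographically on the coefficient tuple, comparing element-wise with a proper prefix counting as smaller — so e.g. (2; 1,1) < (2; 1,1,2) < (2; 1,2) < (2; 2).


Δ(Σ) — 9 vertices, 20 min non-faces:

  {2,4}:  v_{2} + v_{4} = 0 ; sig = (2; —)
  {0,2}:  v_{0} + v_{2} = v_{8} ; sig = (2; 1)
  {4,8}:  v_{4} + v_{8} = v_{0} ; sig = (2; 1)
  {5,8}:  v_{5} + v_{8} = v_{1} ; sig = (2; 1)
  {7,8}:  v_{7} + v_{8} = v_{4} ; sig = (2; 1)
  {1,4}:  v_{1} + v_{4} = v_{0} + v_{5} ; sig = (2; 1,1)
  {1,7}:  v_{1} + v_{7} = v_{4} + v_{5} ; sig = (2; 1,1)
  {2,8}:  v_{2} + v_{8} = v_{3} + v_{5} ; sig = (2; 1,1)
  {2,6}:  v_{2} + v_{6} = v_{1} + 2·v_{3} + v_{5} ; sig = (2; 1,1,2)
  {1,2}:  v_{1} + v_{2} = v_{3} + 2·v_{5} ; sig = (2; 1,2)
  {5,6}:  v_{5} + v_{6} = 2·v_{1} + v_{3} ; sig = (2; 1,2)
  {0,7}:  v_{0} + v_{7} = 2·v_{4} ; sig = (2; 2)
  {6,7}:  v_{6} + v_{7} = 2·v_{8} ; sig = (2; 2)
  {4,6}:  v_{4} + v_{6} = 3·v_{8} ; sig = (2; 3)
  {0,6}:  v_{0} + v_{6} = 4·v_{8} ; sig = (2; 4)
  {3,5,7}:  v_{3} + v_{5} + v_{7} = 0 ; sig = (3; —)
  {1,3,8}:  v_{1} + v_{3} + v_{8} = v_{6} ; sig = (3; 1)
  {3,4,5}:  v_{3} + v_{4} + v_{5} = v_{8} ; sig = (3; 1)
  {0,3,5}:  v_{0} + v_{3} + v_{5} = 2·v_{8} ; sig = (3; 2)
  {0,1,3}:  v_{0} + v_{1} + v_{3} = 3·v_{8} ; sig = (3; 3)

Hence PRS(X_Σ) =
[(2; —), (2; 1), (2; 1), (2; 1), (2; 1), (2; 1,1), (2; 1,1), (2; 1,1), (2; 1,1,2), (2; 1,2), (2; 1,2), (2; 2), (2; 2), (2; 3), (2; 4), (3; —), (3; 1), (3; 1), (3; 2), (3; 3)]


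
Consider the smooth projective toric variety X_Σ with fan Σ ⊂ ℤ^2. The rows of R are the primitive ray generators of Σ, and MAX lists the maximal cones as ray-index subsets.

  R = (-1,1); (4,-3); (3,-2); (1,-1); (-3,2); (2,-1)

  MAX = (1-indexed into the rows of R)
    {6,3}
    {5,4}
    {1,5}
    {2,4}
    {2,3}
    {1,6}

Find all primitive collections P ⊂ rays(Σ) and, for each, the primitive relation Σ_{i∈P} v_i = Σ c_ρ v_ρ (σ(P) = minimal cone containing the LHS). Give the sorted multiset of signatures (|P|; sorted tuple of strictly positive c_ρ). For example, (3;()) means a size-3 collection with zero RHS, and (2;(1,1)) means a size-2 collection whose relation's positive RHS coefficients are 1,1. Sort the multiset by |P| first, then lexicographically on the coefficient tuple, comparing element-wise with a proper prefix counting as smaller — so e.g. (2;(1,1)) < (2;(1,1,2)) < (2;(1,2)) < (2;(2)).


Σ has 9 primitive collections:

  P = {1,4}:  v_{1} + v_{4} = 0  →  sig = (2;())
  P = {3,5}:  v_{3} + v_{5} = 0  →  sig = (2;())
  P = {1,2}:  v_{1} + v_{2} = v_{3}  →  sig = (2;(1))
  P = {1,3}:  v_{1} + v_{3} = v_{6}  →  sig = (2;(1))
  P = {2,5}:  v_{2} + v_{5} = v_{4}  →  sig = (2;(1))
  P = {3,4}:  v_{3} + v_{4} = v_{2}  →  sig = (2;(1))
  P = {4,6}:  v_{4} + v_{6} = v_{3}  →  sig = (2;(1))
  P = {5,6}:  v_{5} + v_{6} = v_{1}  →  sig = (2;(1))
  P = {2,6}:  v_{2} + v_{6} = 2·v_{3}  →  sig = (2;(2))

Sorted signature multiset PRS(X):
{ (2;()) ×2,  (2;(1)) ×6,  (2;(2)) }


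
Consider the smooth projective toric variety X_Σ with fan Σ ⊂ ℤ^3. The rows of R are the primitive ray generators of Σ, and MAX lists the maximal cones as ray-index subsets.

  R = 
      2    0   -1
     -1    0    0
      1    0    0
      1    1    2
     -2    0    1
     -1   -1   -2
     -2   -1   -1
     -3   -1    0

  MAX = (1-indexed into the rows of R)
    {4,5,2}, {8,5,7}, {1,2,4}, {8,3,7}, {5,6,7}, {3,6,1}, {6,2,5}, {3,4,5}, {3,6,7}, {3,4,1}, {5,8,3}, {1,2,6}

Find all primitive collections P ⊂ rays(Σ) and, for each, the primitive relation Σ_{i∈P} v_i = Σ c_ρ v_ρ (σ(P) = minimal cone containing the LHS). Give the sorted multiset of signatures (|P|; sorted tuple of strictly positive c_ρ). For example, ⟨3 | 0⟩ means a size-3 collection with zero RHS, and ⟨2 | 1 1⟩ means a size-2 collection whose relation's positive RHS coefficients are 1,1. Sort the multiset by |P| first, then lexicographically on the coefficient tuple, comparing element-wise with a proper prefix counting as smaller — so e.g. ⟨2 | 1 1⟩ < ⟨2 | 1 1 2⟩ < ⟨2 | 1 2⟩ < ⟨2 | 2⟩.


The 12 primitive collections of Σ (r=8, n=3):

  {1,5}:  v_{1} + v_{5} = 0  ⇒ sig = ⟨2 | 0⟩
  {2,3}:  v_{2} + v_{3} = 0  ⇒ sig = ⟨2 | 0⟩
  {4,6}:  v_{4} + v_{6} = 0  ⇒ sig = ⟨2 | 0⟩
  {1,7}:  v_{1} + v_{7} = v_{3} + v_{6}  ⇒ sig = ⟨2 | 1 1⟩
  {1,8}:  v_{1} + v_{8} = v_{3} + v_{7}  ⇒ sig = ⟨2 | 1 1⟩
  {2,7}:  v_{2} + v_{7} = v_{5} + v_{6}  ⇒ sig = ⟨2 | 1 1⟩
  {2,8}:  v_{2} + v_{8} = v_{5} + v_{7}  ⇒ sig = ⟨2 | 1 1⟩
  {4,7}:  v_{4} + v_{7} = v_{3} + v_{5}  ⇒ sig = ⟨2 | 1 1⟩
  {6,8}:  v_{6} + v_{8} = 2·v_{7}  ⇒ sig = ⟨2 | 2⟩
  {4,8}:  v_{4} + v_{8} = 2·v_{3} + 2·v_{5}  ⇒ sig = ⟨2 | 2 2⟩
  {3,5,6}:  v_{3} + v_{5} + v_{6} = v_{7}  ⇒ sig = ⟨3 | 1⟩
  {3,5,7}:  v_{3} + v_{5} + v_{7} = v_{8}  ⇒ sig = ⟨3 | 1⟩

so the primitive-relation signature multiset is
    |P|=2: 10 collections, coeffs (), (), (), (1,1), (1,1), (1,1), (1,1), (1,1), (2), (2,2)
    |P|=3: 2 collections, coeffs (1), (1)


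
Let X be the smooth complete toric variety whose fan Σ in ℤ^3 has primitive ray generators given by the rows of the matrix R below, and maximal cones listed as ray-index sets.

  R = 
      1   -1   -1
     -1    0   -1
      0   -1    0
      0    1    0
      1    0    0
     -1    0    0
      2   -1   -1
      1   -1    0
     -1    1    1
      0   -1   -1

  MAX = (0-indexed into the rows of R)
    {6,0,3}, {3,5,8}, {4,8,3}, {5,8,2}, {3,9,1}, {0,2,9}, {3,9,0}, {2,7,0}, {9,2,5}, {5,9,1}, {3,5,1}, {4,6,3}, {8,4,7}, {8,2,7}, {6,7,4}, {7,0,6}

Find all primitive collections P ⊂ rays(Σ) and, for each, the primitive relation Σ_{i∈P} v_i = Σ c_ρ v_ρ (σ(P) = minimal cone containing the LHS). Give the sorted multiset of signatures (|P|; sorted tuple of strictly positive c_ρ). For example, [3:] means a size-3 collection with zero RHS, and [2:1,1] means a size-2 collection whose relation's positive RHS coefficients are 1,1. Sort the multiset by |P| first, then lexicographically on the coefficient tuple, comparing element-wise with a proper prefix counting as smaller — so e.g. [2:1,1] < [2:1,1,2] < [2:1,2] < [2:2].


Minimal non-faces — 22 found among 10 rays, 16 max cones:

  P = {0,8}:  v_{0} + v_{8} = 0  ⇒ sig = [2:]
  P = {2,3}:  v_{2} + v_{3} = 0  ⇒ sig = [2:]
  P = {4,5}:  v_{4} + v_{5} = 0  ⇒ sig = [2:]
  P = {0,4}:  v_{0} + v_{4} = v_{6}  ⇒ sig = [2:1]
  P = {0,5}:  v_{0} + v_{5} = v_{9}  ⇒ sig = [2:1]
  P = {1,7}:  v_{1} + v_{7} = v_{9}  ⇒ sig = [2:1]
  P = {2,4}:  v_{2} + v_{4} = v_{7}  ⇒ sig = [2:1]
  P = {3,7}:  v_{3} + v_{7} = v_{4}  ⇒ sig = [2:1]
  P = {4,9}:  v_{4} + v_{9} = v_{0}  ⇒ sig = [2:1]
  P = {5,6}:  v_{5} + v_{6} = v_{0}  ⇒ sig = [2:1]
  P = {5,7}:  v_{5} + v_{7} = v_{2}  ⇒ sig = [2:1]
  P = {6,8}:  v_{6} + v_{8} = v_{4}  ⇒ sig = [2:1]
  P = {8,9}:  v_{8} + v_{9} = v_{5}  ⇒ sig = [2:1]
  P = {1,2}:  v_{1} + v_{2} = v_{5} + v_{9}  ⇒ sig = [2:1,1]
  P = {1,4}:  v_{1} + v_{4} = v_{3} + v_{9}  ⇒ sig = [2:1,1]
  P = {2,6}:  v_{2} + v_{6} = v_{0} + v_{7}  ⇒ sig = [2:1,1]
  P = {7,9}:  v_{7} + v_{9} = v_{0} + v_{2}  ⇒ sig = [2:1,1]
  P = {1,6}:  v_{1} + v_{6} = v_{0} + v_{3} + v_{9}  ⇒ sig = [2:1,1,1]
  P = {0,1}:  v_{0} + v_{1} = v_{3} + 2·v_{9}  ⇒ sig = [2:1,2]
  P = {1,8}:  v_{1} + v_{8} = v_{3} + 2·v_{5}  ⇒ sig = [2:1,2]
  P = {6,9}:  v_{6} + v_{9} = 2·v_{0}  ⇒ sig = [2:2]
  P = {3,5,9}:  v_{3} + v_{5} + v_{9} = v_{1}  ⇒ sig = [3:1]

Hence PRS(X_Σ) =
{ [2:] ×3,  [2:1] ×10,  [2:1,1] ×4,  [2:1,1,1],  [2:1,2] ×2,  [2:2],  [3:1] }


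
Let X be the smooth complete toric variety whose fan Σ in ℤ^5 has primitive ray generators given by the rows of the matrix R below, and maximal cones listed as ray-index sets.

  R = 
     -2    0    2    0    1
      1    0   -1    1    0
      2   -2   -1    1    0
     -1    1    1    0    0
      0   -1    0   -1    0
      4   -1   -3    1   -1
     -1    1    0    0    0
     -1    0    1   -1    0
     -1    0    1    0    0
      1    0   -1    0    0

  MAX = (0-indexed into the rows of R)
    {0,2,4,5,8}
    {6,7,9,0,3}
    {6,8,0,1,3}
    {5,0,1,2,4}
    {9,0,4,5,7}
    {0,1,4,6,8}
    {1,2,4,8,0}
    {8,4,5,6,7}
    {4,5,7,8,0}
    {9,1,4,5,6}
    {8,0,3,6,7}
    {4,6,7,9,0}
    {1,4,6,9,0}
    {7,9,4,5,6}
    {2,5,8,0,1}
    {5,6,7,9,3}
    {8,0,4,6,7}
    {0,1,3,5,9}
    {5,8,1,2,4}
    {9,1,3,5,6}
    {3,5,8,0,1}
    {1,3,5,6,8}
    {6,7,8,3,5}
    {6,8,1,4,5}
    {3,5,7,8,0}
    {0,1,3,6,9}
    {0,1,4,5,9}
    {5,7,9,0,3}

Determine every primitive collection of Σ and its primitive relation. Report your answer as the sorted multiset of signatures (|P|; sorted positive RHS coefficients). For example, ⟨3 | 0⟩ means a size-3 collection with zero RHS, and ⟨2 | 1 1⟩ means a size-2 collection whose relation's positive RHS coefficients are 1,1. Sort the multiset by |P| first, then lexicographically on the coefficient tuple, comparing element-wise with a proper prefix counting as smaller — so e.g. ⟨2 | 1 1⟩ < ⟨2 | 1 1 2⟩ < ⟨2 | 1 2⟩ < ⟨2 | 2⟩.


The 9 primitive collections of Σ (r=10, n=5):

  • {1,7}:  v_{1} + v_{7} = 0  so sig = ⟨2 | 0⟩
  • {8,9}:  v_{8} + v_{9} = 0  so sig = ⟨2 | 0⟩
  • {3,4}:  v_{3} + v_{4} = v_{7}  so sig = ⟨2 | 1⟩
  • {2,3}:  v_{2} + v_{3} = v_{0} + v_{5} + v_{8}  so sig = ⟨2 | 1 1 1⟩
  • {2,7}:  v_{2} + v_{7} = v_{0} + v_{4} + v_{5} + v_{8}  so sig = ⟨2 | 1 1 1 1⟩
  • {2,9}:  v_{2} + v_{9} = v_{0} + v_{1} + v_{4} + v_{5}  so sig = ⟨2 | 1 1 1 1⟩
  • {2,6}:  v_{2} + v_{6} = 2·v_{1} + v_{4} + v_{8}  so sig = ⟨2 | 1 1 2⟩
  • {0,5,6}:  v_{0} + v_{5} + v_{6} = v_{1}  so sig = ⟨3 | 1⟩
  • {0,1,4,5,8}:  v_{0} + v_{1} + v_{4} + v_{5} + v_{8} = v_{2}  so sig = ⟨5 | 1⟩

Signatures (|P|; sorted positive RHS coefficients), sorted:
{ ⟨2 | 0⟩ ×2,  ⟨2 | 1⟩,  ⟨2 | 1 1 1⟩,  ⟨2 | 1 1 1 1⟩ ×2,  ⟨2 | 1 1 2⟩,  ⟨3 | 1⟩,  ⟨5 | 1⟩ }


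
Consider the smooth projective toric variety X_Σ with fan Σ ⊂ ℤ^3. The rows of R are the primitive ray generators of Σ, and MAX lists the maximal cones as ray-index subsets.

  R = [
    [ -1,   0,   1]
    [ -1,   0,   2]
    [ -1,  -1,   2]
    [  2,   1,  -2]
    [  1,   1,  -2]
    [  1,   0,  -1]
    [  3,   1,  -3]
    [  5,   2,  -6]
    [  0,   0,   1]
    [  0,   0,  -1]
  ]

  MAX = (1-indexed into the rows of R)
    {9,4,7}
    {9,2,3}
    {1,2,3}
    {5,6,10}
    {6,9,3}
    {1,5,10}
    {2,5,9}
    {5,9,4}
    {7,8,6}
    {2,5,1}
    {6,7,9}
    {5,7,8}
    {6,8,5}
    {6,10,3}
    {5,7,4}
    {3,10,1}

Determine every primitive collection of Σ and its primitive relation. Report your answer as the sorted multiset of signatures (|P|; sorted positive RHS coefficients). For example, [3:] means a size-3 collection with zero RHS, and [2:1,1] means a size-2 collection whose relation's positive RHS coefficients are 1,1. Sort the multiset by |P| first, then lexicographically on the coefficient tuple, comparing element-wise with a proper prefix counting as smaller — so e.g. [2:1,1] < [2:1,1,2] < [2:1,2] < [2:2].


Minimal non-faces — 24 found among 10 rays, 16 max cones:

  • {1,6}:  v_{1} + v_{6} = 0 — sig = [2:]
  • {3,5}:  v_{3} + v_{5} = 0 — sig = [2:]
  • {9,10}:  v_{9} + v_{10} = 0 — sig = [2:]
  • {1,7}:  v_{1} + v_{7} = v_{4} — sig = [2:1]
  • {1,9}:  v_{1} + v_{9} = v_{2} — sig = [2:1]
  • {2,6}:  v_{2} + v_{6} = v_{9} — sig = [2:1]
  • {2,10}:  v_{2} + v_{10} = v_{1} — sig = [2:1]
  • {4,6}:  v_{4} + v_{6} = v_{7} — sig = [2:1]
  • {1,4}:  v_{1} + v_{4} = v_{5} + v_{9} — sig = [2:1,1]
  • {1,8}:  v_{1} + v_{8} = v_{5} + v_{7} — sig = [2:1,1]
  • {2,7}:  v_{2} + v_{7} = v_{4} + v_{9} — sig = [2:1,1]
  • {3,4}:  v_{3} + v_{4} = v_{6} + v_{9} — sig = [2:1,1]
  • {3,8}:  v_{3} + v_{8} = v_{6} + v_{7} — sig = [2:1,1]
  • {4,10}:  v_{4} + v_{10} = v_{5} + v_{6} — sig = [2:1,1]
  • {8,9}:  v_{8} + v_{9} = v_{4} + v_{7} — sig = [2:1,1]
  • {2,4}:  v_{2} + v_{4} = v_{5} + 2·v_{9} — sig = [2:1,2]
  • {3,7}:  v_{3} + v_{7} = 2·v_{6} + v_{9} — sig = [2:1,2]
  • {4,8}:  v_{4} + v_{8} = v_{5} + 2·v_{7} — sig = [2:1,2]
  • {7,10}:  v_{7} + v_{10} = v_{5} + 2·v_{6} — sig = [2:1,2]
  • {2,8}:  v_{2} + v_{8} = 2·v_{4} — sig = [2:2]
  • {8,10}:  v_{8} + v_{10} = 2·v_{5} + 3·v_{6} — sig = [2:2,3]
  • {5,6,7}:  v_{5} + v_{6} + v_{7} = v_{8} — sig = [3:1]
  • {5,6,9}:  v_{5} + v_{6} + v_{9} = v_{4} — sig = [3:1]
  • {5,7,9}:  v_{5} + v_{7} + v_{9} = 2·v_{4} — sig = [3:2]

Signatures (|P|; sorted positive RHS coefficients), sorted:
    |P|=2: 21 collections, coeffs (), (), (), (1), (1), (1), (1), (1), (1,1), (1,1), (1,1), (1,1), (1,1), (1,1), (1,1), (1,2), (1,2), (1,2), (1,2), (2), (2,3)
    |P|=3: 3 collections, coeffs (1), (1), (2)
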